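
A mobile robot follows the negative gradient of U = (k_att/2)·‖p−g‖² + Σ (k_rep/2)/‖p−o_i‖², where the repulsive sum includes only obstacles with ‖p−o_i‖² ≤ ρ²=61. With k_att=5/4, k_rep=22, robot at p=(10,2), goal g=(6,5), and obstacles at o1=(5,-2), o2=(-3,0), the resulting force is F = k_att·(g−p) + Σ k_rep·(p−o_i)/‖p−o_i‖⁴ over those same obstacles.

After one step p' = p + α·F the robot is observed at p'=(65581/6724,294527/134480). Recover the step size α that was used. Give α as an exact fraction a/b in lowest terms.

α = 1/20

F_att = 5/4·(g−p) = 5/4·(-4,3) = (-5.0000,3.7500)
o1: d²=41 ≤ ρ²=61; F_rep = 22·(5,4)/41² = (0.0654,0.0523)
o2: d²=173 > ρ²=61 → inactive
F = F_att + ΣF_rep = (-4.9346,3.8023)
Δp = p'−p = (-0.2467,0.1901); α = Δx/Fx = (-1659/6724) / (-8295/1681) = 1/20
check: Δy/Fy = (25567/134480) / (25567/6724) = 1/20 ✓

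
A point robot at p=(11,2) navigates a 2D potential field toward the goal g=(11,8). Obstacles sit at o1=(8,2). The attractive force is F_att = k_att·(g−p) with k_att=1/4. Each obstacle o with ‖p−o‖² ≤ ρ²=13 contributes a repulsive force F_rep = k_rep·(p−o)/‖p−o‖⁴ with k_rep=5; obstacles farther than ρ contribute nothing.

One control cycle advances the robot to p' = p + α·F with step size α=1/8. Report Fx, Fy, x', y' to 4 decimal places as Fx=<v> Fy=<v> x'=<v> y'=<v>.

Fx=0.1852 Fy=1.5000 x'=11.0231 y'=2.1875

F_att = 1/4·(g−p) = 1/4·(0,6) = (0.0000,1.5000)
o1: d²=9 ≤ ρ²=13; F_rep = 5·(3,0)/9² = (0.1852,0.0000)
F = F_att + ΣF_rep = (0.1852,1.5000)
p' = p + 1/8·F = (11.0231,2.1875)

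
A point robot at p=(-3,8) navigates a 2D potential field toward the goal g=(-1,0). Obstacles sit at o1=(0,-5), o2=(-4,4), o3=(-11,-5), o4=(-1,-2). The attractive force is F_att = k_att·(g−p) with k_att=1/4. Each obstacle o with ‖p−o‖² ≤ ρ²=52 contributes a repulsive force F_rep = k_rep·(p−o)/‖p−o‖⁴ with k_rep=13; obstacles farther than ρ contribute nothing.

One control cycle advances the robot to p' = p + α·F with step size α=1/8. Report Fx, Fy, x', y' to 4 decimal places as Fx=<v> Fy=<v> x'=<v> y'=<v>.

F_att = 1/4·(g−p) = 1/4·(2,-8) = (0.5000,-2.0000)
o1: d²=178 > ρ²=52 → inactive
o2: d²=17 ≤ ρ²=52; F_rep = 13·(1,4)/17² = (0.0450,0.1799)
o3: d²=233 > ρ²=52 → inactive
o4: d²=104 > ρ²=52 → inactive
F = F_att + ΣF_rep = (0.5450,-1.8201)
p' = p + 1/8·F = (-2.9319,7.7725)

Fx=0.5450 Fy=-1.8201 x'=-2.9319 y'=7.7725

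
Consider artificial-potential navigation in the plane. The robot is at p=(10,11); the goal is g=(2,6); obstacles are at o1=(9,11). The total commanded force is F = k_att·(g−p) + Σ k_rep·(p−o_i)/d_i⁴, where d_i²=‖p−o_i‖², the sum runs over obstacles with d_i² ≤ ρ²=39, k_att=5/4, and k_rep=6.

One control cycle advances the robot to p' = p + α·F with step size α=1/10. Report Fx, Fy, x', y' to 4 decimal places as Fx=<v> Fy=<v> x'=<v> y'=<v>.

F_att = 5/4·(g−p) = 5/4·(-8,-5) = (-10.0000,-6.2500)
o1: d²=1 ≤ ρ²=39; F_rep = 6·(1,0)/1² = (6.0000,0.0000)
F = F_att + ΣF_rep = (-4.0000,-6.2500)
p' = p + 1/10·F = (9.6000,10.3750)

Fx=-4.0000 Fy=-6.2500 x'=9.6000 y'=10.3750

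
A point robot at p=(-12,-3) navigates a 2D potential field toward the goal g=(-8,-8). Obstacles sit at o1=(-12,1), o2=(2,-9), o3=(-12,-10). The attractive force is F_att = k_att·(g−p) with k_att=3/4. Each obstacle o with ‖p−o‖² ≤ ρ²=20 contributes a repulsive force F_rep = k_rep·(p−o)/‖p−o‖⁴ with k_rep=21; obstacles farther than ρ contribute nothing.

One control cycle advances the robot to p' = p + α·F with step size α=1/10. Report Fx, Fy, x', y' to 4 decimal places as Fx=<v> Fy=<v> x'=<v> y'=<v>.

Fx=3.0000 Fy=-4.0781 x'=-11.7000 y'=-3.4078

F_att = 3/4·(g−p) = 3/4·(4,-5) = (3.0000,-3.7500)
o1: d²=16 ≤ ρ²=20; F_rep = 21·(0,-4)/16² = (0.0000,-0.3281)
o2: d²=232 > ρ²=20 → inactive
o3: d²=49 > ρ²=20 → inactive
F = F_att + ΣF_rep = (3.0000,-4.0781)
p' = p + 1/10·F = (-11.7000,-3.4078)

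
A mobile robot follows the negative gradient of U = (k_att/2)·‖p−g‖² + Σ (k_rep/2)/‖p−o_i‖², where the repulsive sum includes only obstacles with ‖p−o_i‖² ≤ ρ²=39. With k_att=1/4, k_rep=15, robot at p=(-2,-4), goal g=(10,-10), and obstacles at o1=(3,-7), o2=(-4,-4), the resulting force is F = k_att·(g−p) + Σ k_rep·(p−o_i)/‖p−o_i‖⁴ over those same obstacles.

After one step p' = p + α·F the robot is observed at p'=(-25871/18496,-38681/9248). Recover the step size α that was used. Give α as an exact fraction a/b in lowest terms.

F_att = 1/4·(g−p) = 1/4·(12,-6) = (3.0000,-1.5000)
o1: d²=34 ≤ ρ²=39; F_rep = 15·(-5,3)/34² = (-0.0649,0.0389)
o2: d²=4 ≤ ρ²=39; F_rep = 15·(2,0)/4² = (1.8750,0.0000)
F = F_att + ΣF_rep = (4.8101,-1.4611)
Δp = p'−p = (0.6013,-0.1826); α = Δx/Fx = (11121/18496) / (11121/2312) = 1/8
check: Δy/Fy = (-1689/9248) / (-1689/1156) = 1/8 ✓

α = 1/8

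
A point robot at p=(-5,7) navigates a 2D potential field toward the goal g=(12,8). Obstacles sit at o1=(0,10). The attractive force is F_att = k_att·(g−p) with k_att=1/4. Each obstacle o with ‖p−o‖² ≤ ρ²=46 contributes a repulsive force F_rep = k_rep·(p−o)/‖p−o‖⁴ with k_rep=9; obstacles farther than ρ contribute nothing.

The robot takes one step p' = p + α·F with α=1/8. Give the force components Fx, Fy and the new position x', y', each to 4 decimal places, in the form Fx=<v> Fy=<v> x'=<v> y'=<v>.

F_att = 1/4·(g−p) = 1/4·(17,1) = (4.2500,0.2500)
o1: d²=34 ≤ ρ²=46; F_rep = 9·(-5,-3)/34² = (-0.0389,-0.0234)
F = F_att + ΣF_rep = (4.2111,0.2266)
p' = p + 1/8·F = (-4.4736,7.0283)

Fx=4.2111 Fy=0.2266 x'=-4.4736 y'=7.0283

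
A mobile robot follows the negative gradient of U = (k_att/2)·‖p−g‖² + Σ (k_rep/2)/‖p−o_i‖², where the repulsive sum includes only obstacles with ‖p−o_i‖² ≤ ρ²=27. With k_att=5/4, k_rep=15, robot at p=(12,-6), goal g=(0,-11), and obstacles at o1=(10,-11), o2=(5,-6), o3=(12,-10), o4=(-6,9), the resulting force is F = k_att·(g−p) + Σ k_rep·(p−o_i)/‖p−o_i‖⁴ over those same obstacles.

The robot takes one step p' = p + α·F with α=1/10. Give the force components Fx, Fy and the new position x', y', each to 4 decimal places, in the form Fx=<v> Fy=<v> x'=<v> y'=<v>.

Fx=-15.0000 Fy=-6.0156 x'=10.5000 y'=-6.6016

F_att = 5/4·(g−p) = 5/4·(-12,-5) = (-15.0000,-6.2500)
o1: d²=29 > ρ²=27 → inactive
o2: d²=49 > ρ²=27 → inactive
o3: d²=16 ≤ ρ²=27; F_rep = 15·(0,4)/16² = (0.0000,0.2344)
o4: d²=549 > ρ²=27 → inactive
F = F_att + ΣF_rep = (-15.0000,-6.0156)
p' = p + 1/10·F = (10.5000,-6.6016)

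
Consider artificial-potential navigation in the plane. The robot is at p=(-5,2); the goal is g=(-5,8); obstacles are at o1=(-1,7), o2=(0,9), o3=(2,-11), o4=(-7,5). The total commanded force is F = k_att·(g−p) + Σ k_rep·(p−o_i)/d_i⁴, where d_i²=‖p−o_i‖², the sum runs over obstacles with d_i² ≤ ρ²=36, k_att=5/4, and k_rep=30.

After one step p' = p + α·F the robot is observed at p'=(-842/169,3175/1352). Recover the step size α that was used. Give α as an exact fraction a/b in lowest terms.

F_att = 5/4·(g−p) = 5/4·(0,6) = (0.0000,7.5000)
o1: d²=41 > ρ²=36 → inactive
o2: d²=74 > ρ²=36 → inactive
o3: d²=218 > ρ²=36 → inactive
o4: d²=13 ≤ ρ²=36; F_rep = 30·(2,-3)/13² = (0.3550,-0.5325)
F = F_att + ΣF_rep = (0.3550,6.9675)
Δp = p'−p = (0.0178,0.3484); α = Δx/Fx = (3/169) / (60/169) = 1/20
check: Δy/Fy = (471/1352) / (2355/338) = 1/20 ✓

α = 1/20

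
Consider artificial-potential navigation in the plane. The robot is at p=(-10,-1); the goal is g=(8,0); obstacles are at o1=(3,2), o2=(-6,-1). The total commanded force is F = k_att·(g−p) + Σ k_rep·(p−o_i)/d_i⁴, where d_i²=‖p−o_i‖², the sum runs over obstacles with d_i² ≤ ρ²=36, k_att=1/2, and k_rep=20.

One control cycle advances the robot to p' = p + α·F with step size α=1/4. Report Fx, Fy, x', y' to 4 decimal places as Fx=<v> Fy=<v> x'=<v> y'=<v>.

F_att = 1/2·(g−p) = 1/2·(18,1) = (9.0000,0.5000)
o1: d²=178 > ρ²=36 → inactive
o2: d²=16 ≤ ρ²=36; F_rep = 20·(-4,0)/16² = (-0.3125,0.0000)
F = F_att + ΣF_rep = (8.6875,0.5000)
p' = p + 1/4·F = (-7.8281,-0.8750)

Fx=8.6875 Fy=0.5000 x'=-7.8281 y'=-0.8750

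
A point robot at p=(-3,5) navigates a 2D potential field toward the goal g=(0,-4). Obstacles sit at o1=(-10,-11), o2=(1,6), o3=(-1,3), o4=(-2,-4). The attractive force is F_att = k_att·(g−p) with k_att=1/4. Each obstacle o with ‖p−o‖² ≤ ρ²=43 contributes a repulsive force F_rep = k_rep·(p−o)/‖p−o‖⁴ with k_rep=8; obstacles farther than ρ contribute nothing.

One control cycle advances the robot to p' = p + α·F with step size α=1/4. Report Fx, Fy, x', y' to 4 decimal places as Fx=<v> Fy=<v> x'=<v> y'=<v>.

Fx=0.3893 Fy=-2.0277 x'=-2.9027 y'=4.4931

F_att = 1/4·(g−p) = 1/4·(3,-9) = (0.7500,-2.2500)
o1: d²=305 > ρ²=43 → inactive
o2: d²=17 ≤ ρ²=43; F_rep = 8·(-4,-1)/17² = (-0.1107,-0.0277)
o3: d²=8 ≤ ρ²=43; F_rep = 8·(-2,2)/8² = (-0.2500,0.2500)
o4: d²=82 > ρ²=43 → inactive
F = F_att + ΣF_rep = (0.3893,-2.0277)
p' = p + 1/4·F = (-2.9027,4.4931)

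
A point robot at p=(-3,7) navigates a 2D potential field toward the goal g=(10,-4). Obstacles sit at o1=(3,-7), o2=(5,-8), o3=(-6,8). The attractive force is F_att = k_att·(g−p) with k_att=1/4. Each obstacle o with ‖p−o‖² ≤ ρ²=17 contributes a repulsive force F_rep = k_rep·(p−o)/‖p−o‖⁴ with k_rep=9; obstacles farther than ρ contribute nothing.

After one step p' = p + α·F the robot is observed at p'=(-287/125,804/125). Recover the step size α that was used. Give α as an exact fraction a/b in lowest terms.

α = 1/5

F_att = 1/4·(g−p) = 1/4·(13,-11) = (3.2500,-2.7500)
o1: d²=232 > ρ²=17 → inactive
o2: d²=289 > ρ²=17 → inactive
o3: d²=10 ≤ ρ²=17; F_rep = 9·(3,-1)/10² = (0.2700,-0.0900)
F = F_att + ΣF_rep = (3.5200,-2.8400)
Δp = p'−p = (0.7040,-0.5680); α = Δx/Fx = (88/125) / (88/25) = 1/5
check: Δy/Fy = (-71/125) / (-71/25) = 1/5 ✓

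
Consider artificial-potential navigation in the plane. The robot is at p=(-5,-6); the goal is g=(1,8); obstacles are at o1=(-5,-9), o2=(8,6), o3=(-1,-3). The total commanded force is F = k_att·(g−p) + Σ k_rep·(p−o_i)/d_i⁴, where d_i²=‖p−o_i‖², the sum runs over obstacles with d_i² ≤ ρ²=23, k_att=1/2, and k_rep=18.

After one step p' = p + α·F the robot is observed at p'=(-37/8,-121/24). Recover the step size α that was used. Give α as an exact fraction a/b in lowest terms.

α = 1/8

F_att = 1/2·(g−p) = 1/2·(6,14) = (3.0000,7.0000)
o1: d²=9 ≤ ρ²=23; F_rep = 18·(0,3)/9² = (0.0000,0.6667)
o2: d²=313 > ρ²=23 → inactive
o3: d²=25 > ρ²=23 → inactive
F = F_att + ΣF_rep = (3.0000,7.6667)
Δp = p'−p = (0.3750,0.9583); α = Δx/Fx = (3/8) / (3) = 1/8
check: Δy/Fy = (23/24) / (23/3) = 1/8 ✓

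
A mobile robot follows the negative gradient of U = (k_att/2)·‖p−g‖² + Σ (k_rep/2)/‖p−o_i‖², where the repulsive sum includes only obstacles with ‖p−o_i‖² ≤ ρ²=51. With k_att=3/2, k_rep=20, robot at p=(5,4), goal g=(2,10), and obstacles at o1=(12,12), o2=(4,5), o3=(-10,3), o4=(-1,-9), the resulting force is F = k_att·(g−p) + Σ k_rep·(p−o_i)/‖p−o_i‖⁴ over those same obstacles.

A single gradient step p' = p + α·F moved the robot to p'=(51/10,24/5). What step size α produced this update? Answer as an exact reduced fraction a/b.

F_att = 3/2·(g−p) = 3/2·(-3,6) = (-4.5000,9.0000)
o1: d²=113 > ρ²=51 → inactive
o2: d²=2 ≤ ρ²=51; F_rep = 20·(1,-1)/2² = (5.0000,-5.0000)
o3: d²=226 > ρ²=51 → inactive
o4: d²=205 > ρ²=51 → inactive
F = F_att + ΣF_rep = (0.5000,4.0000)
Δp = p'−p = (0.1000,0.8000); α = Δx/Fx = (1/10) / (1/2) = 1/5
check: Δy/Fy = (4/5) / (4) = 1/5 ✓

α = 1/5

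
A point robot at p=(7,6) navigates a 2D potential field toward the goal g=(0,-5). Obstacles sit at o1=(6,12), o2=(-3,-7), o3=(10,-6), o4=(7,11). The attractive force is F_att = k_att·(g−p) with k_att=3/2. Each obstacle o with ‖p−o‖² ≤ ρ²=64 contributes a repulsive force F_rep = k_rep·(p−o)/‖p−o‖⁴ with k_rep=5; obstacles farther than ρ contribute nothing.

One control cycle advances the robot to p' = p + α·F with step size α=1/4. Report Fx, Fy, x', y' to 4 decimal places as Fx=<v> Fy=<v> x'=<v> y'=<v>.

Fx=-10.4963 Fy=-16.5619 x'=4.3759 y'=1.8595

F_att = 3/2·(g−p) = 3/2·(-7,-11) = (-10.5000,-16.5000)
o1: d²=37 ≤ ρ²=64; F_rep = 5·(1,-6)/37² = (0.0037,-0.0219)
o2: d²=269 > ρ²=64 → inactive
o3: d²=153 > ρ²=64 → inactive
o4: d²=25 ≤ ρ²=64; F_rep = 5·(0,-5)/25² = (0.0000,-0.0400)
F = F_att + ΣF_rep = (-10.4963,-16.5619)
p' = p + 1/4·F = (4.3759,1.8595)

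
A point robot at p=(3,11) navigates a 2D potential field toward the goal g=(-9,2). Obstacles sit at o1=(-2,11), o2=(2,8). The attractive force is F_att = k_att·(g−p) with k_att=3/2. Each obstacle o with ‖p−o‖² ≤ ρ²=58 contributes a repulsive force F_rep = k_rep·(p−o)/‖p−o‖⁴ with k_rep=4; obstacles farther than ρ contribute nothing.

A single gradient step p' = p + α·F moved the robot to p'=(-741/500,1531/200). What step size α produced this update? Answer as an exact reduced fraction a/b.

α = 1/4

F_att = 3/2·(g−p) = 3/2·(-12,-9) = (-18.0000,-13.5000)
o1: d²=25 ≤ ρ²=58; F_rep = 4·(5,0)/25² = (0.0320,0.0000)
o2: d²=10 ≤ ρ²=58; F_rep = 4·(1,3)/10² = (0.0400,0.1200)
F = F_att + ΣF_rep = (-17.9280,-13.3800)
Δp = p'−p = (-4.4820,-3.3450); α = Δx/Fx = (-2241/500) / (-2241/125) = 1/4
check: Δy/Fy = (-669/200) / (-669/50) = 1/4 ✓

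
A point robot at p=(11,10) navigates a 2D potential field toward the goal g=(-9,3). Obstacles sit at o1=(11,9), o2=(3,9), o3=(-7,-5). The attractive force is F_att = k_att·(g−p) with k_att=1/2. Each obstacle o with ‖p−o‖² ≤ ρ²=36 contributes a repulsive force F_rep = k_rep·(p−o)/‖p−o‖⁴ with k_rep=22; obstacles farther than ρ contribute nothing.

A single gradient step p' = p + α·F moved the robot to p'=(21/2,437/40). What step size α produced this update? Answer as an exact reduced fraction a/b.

α = 1/20

F_att = 1/2·(g−p) = 1/2·(-20,-7) = (-10.0000,-3.5000)
o1: d²=1 ≤ ρ²=36; F_rep = 22·(0,1)/1² = (0.0000,22.0000)
o2: d²=65 > ρ²=36 → inactive
o3: d²=549 > ρ²=36 → inactive
F = F_att + ΣF_rep = (-10.0000,18.5000)
Δp = p'−p = (-0.5000,0.9250); α = Δx/Fx = (-1/2) / (-10) = 1/20
check: Δy/Fy = (37/40) / (37/2) = 1/20 ✓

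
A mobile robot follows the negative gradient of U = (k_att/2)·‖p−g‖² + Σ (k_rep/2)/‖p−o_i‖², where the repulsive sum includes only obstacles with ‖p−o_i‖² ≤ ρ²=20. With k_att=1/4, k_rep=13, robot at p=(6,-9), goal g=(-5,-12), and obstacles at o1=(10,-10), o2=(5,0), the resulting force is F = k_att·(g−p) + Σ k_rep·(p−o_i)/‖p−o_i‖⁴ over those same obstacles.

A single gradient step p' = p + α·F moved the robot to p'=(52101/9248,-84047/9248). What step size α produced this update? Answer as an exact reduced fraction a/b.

F_att = 1/4·(g−p) = 1/4·(-11,-3) = (-2.7500,-0.7500)
o1: d²=17 ≤ ρ²=20; F_rep = 13·(-4,1)/17² = (-0.1799,0.0450)
o2: d²=82 > ρ²=20 → inactive
F = F_att + ΣF_rep = (-2.9299,-0.7050)
Δp = p'−p = (-0.3662,-0.0881); α = Δx/Fx = (-3387/9248) / (-3387/1156) = 1/8
check: Δy/Fy = (-815/9248) / (-815/1156) = 1/8 ✓

α = 1/8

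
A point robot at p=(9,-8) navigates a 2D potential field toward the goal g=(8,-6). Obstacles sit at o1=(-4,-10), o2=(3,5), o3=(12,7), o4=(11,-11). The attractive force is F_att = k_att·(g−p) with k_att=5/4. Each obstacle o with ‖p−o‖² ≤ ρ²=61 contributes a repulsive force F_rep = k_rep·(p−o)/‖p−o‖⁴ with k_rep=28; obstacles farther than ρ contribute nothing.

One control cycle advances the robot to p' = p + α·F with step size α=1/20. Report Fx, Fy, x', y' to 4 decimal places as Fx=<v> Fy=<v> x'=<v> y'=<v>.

Fx=-1.5814 Fy=2.9970 x'=8.9209 y'=-7.8501

F_att = 5/4·(g−p) = 5/4·(-1,2) = (-1.2500,2.5000)
o1: d²=173 > ρ²=61 → inactive
o2: d²=205 > ρ²=61 → inactive
o3: d²=234 > ρ²=61 → inactive
o4: d²=13 ≤ ρ²=61; F_rep = 28·(-2,3)/13² = (-0.3314,0.4970)
F = F_att + ΣF_rep = (-1.5814,2.9970)
p' = p + 1/20·F = (8.9209,-7.8501)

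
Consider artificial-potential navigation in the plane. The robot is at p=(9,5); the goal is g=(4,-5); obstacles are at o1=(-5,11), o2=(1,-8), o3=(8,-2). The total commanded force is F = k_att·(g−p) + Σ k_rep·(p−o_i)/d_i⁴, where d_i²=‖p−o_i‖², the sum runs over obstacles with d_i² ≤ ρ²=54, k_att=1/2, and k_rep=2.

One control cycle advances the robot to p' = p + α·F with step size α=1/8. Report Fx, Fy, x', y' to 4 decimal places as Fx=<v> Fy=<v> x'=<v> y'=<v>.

Fx=-2.4992 Fy=-4.9944 x'=8.6876 y'=4.3757

F_att = 1/2·(g−p) = 1/2·(-5,-10) = (-2.5000,-5.0000)
o1: d²=232 > ρ²=54 → inactive
o2: d²=233 > ρ²=54 → inactive
o3: d²=50 ≤ ρ²=54; F_rep = 2·(1,7)/50² = (0.0008,0.0056)
F = F_att + ΣF_rep = (-2.4992,-4.9944)
p' = p + 1/8·F = (8.6876,4.3757)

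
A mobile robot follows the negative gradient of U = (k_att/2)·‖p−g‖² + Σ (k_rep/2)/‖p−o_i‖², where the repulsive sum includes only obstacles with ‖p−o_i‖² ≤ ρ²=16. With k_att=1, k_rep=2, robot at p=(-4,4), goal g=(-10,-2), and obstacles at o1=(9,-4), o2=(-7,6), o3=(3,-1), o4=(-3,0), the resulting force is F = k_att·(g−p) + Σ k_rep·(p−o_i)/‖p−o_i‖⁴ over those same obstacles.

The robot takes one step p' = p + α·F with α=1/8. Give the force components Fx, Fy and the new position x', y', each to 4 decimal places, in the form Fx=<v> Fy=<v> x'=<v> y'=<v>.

F_att = 1·(g−p) = 1·(-6,-6) = (-6.0000,-6.0000)
o1: d²=233 > ρ²=16 → inactive
o2: d²=13 ≤ ρ²=16; F_rep = 2·(3,-2)/13² = (0.0355,-0.0237)
o3: d²=74 > ρ²=16 → inactive
o4: d²=17 > ρ²=16 → inactive
F = F_att + ΣF_rep = (-5.9645,-6.0237)
p' = p + 1/8·F = (-4.7456,3.2470)

Fx=-5.9645 Fy=-6.0237 x'=-4.7456 y'=3.2470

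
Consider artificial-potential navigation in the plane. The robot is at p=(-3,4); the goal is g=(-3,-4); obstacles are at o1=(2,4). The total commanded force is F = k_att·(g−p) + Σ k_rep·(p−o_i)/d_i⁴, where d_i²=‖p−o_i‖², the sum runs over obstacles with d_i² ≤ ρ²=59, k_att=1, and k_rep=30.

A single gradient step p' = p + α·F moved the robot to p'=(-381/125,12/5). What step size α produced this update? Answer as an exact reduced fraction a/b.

α = 1/5

F_att = 1·(g−p) = 1·(0,-8) = (0.0000,-8.0000)
o1: d²=25 ≤ ρ²=59; F_rep = 30·(-5,0)/25² = (-0.2400,0.0000)
F = F_att + ΣF_rep = (-0.2400,-8.0000)
Δp = p'−p = (-0.0480,-1.6000); α = Δx/Fx = (-6/125) / (-6/25) = 1/5
check: Δy/Fy = (-8/5) / (-8) = 1/5 ✓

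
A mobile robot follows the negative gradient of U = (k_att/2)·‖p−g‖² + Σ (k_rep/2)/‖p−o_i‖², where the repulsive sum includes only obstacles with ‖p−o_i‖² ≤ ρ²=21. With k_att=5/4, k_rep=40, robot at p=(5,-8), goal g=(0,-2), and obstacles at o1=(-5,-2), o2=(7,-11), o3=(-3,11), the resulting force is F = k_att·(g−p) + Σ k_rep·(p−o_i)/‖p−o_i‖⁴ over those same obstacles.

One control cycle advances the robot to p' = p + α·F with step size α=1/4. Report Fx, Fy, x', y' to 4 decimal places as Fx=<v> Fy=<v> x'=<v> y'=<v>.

F_att = 5/4·(g−p) = 5/4·(-5,6) = (-6.2500,7.5000)
o1: d²=136 > ρ²=21 → inactive
o2: d²=13 ≤ ρ²=21; F_rep = 40·(-2,3)/13² = (-0.4734,0.7101)
o3: d²=425 > ρ²=21 → inactive
F = F_att + ΣF_rep = (-6.7234,8.2101)
p' = p + 1/4·F = (3.3192,-5.9475)

Fx=-6.7234 Fy=8.2101 x'=3.3192 y'=-5.9475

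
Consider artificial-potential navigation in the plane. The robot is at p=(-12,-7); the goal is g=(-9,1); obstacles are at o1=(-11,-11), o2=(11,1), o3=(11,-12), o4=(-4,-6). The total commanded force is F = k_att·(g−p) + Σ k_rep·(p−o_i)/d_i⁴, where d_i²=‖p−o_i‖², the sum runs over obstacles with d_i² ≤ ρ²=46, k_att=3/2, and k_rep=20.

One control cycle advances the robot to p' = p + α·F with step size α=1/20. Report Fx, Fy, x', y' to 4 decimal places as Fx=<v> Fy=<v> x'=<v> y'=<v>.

Fx=4.4308 Fy=12.2768 x'=-11.7785 y'=-6.3862

F_att = 3/2·(g−p) = 3/2·(3,8) = (4.5000,12.0000)
o1: d²=17 ≤ ρ²=46; F_rep = 20·(-1,4)/17² = (-0.0692,0.2768)
o2: d²=593 > ρ²=46 → inactive
o3: d²=554 > ρ²=46 → inactive
o4: d²=65 > ρ²=46 → inactive
F = F_att + ΣF_rep = (4.4308,12.2768)
p' = p + 1/20·F = (-11.7785,-6.3862)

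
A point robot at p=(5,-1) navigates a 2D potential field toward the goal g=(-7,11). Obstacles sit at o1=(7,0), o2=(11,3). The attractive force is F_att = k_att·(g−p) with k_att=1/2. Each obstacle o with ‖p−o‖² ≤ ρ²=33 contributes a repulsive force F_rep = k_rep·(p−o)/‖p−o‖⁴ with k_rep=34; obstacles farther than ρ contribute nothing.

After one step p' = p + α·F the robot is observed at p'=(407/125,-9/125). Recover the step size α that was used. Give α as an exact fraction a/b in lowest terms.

α = 1/5

F_att = 1/2·(g−p) = 1/2·(-12,12) = (-6.0000,6.0000)
o1: d²=5 ≤ ρ²=33; F_rep = 34·(-2,-1)/5² = (-2.7200,-1.3600)
o2: d²=52 > ρ²=33 → inactive
F = F_att + ΣF_rep = (-8.7200,4.6400)
Δp = p'−p = (-1.7440,0.9280); α = Δx/Fx = (-218/125) / (-218/25) = 1/5
check: Δy/Fy = (116/125) / (116/25) = 1/5 ✓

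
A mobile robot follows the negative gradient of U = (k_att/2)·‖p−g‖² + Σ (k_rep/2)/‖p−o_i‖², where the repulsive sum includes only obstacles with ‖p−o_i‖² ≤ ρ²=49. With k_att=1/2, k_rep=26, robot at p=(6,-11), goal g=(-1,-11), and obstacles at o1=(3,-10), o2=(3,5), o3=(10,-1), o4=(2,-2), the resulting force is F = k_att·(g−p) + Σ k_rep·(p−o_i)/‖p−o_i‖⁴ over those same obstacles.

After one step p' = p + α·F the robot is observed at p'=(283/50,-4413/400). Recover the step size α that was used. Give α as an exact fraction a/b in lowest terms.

α = 1/8

F_att = 1/2·(g−p) = 1/2·(-7,0) = (-3.5000,0.0000)
o1: d²=10 ≤ ρ²=49; F_rep = 26·(3,-1)/10² = (0.7800,-0.2600)
o2: d²=265 > ρ²=49 → inactive
o3: d²=116 > ρ²=49 → inactive
o4: d²=97 > ρ²=49 → inactive
F = F_att + ΣF_rep = (-2.7200,-0.2600)
Δp = p'−p = (-0.3400,-0.0325); α = Δx/Fx = (-17/50) / (-68/25) = 1/8
check: Δy/Fy = (-13/400) / (-13/50) = 1/8 ✓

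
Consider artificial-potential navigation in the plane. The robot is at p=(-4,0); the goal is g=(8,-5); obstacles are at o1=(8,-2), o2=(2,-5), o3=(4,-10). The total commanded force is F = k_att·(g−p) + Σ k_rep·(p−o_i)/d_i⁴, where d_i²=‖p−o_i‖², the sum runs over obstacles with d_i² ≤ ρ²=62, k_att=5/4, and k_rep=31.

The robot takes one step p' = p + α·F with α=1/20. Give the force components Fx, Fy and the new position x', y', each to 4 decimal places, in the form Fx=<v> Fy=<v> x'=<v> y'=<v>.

F_att = 5/4·(g−p) = 5/4·(12,-5) = (15.0000,-6.2500)
o1: d²=148 > ρ²=62 → inactive
o2: d²=61 ≤ ρ²=62; F_rep = 31·(-6,5)/61² = (-0.0500,0.0417)
o3: d²=164 > ρ²=62 → inactive
F = F_att + ΣF_rep = (14.9500,-6.2083)
p' = p + 1/20·F = (-3.2525,-0.3104)

Fx=14.9500 Fy=-6.2083 x'=-3.2525 y'=-0.3104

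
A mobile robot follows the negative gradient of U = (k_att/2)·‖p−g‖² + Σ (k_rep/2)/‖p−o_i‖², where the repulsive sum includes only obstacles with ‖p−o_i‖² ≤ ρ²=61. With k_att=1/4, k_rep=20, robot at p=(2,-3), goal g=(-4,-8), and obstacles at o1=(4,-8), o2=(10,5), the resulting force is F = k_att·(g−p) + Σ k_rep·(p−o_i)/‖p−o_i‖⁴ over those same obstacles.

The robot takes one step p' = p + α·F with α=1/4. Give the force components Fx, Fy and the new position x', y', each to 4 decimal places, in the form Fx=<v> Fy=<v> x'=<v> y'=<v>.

F_att = 1/4·(g−p) = 1/4·(-6,-5) = (-1.5000,-1.2500)
o1: d²=29 ≤ ρ²=61; F_rep = 20·(-2,5)/29² = (-0.0476,0.1189)
o2: d²=128 > ρ²=61 → inactive
F = F_att + ΣF_rep = (-1.5476,-1.1311)
p' = p + 1/4·F = (1.6131,-3.2828)

Fx=-1.5476 Fy=-1.1311 x'=1.6131 y'=-3.2828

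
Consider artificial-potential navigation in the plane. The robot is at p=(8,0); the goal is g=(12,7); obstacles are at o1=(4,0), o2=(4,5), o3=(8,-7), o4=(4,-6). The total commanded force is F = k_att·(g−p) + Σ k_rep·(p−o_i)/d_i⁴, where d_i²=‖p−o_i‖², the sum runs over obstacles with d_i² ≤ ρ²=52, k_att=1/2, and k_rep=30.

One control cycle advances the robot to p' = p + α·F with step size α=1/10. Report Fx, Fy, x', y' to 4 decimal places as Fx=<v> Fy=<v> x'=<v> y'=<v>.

Fx=2.5845 Fy=3.5648 x'=8.2585 y'=0.3565

F_att = 1/2·(g−p) = 1/2·(4,7) = (2.0000,3.5000)
o1: d²=16 ≤ ρ²=52; F_rep = 30·(4,0)/16² = (0.4688,0.0000)
o2: d²=41 ≤ ρ²=52; F_rep = 30·(4,-5)/41² = (0.0714,-0.0892)
o3: d²=49 ≤ ρ²=52; F_rep = 30·(0,7)/49² = (0.0000,0.0875)
o4: d²=52 ≤ ρ²=52; F_rep = 30·(4,6)/52² = (0.0444,0.0666)
F = F_att + ΣF_rep = (2.5845,3.5648)
p' = p + 1/10·F = (8.2585,0.3565)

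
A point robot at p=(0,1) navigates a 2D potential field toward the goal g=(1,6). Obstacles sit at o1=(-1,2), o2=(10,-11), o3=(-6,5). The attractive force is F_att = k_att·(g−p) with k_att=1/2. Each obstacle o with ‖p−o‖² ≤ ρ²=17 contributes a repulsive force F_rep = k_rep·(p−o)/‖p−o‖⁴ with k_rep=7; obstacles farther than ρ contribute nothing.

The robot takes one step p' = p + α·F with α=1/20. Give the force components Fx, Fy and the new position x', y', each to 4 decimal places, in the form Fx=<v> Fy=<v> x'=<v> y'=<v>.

Fx=2.2500 Fy=0.7500 x'=0.1125 y'=1.0375

F_att = 1/2·(g−p) = 1/2·(1,5) = (0.5000,2.5000)
o1: d²=2 ≤ ρ²=17; F_rep = 7·(1,-1)/2² = (1.7500,-1.7500)
o2: d²=244 > ρ²=17 → inactive
o3: d²=52 > ρ²=17 → inactive
F = F_att + ΣF_rep = (2.2500,0.7500)
p' = p + 1/20·F = (0.1125,1.0375)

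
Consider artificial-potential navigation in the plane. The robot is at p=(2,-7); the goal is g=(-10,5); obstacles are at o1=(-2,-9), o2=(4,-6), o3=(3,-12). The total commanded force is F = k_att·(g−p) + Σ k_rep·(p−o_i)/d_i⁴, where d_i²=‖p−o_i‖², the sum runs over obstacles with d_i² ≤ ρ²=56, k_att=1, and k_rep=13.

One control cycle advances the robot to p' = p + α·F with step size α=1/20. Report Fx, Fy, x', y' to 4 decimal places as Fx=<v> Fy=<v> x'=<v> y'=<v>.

Fx=-12.9292 Fy=11.6412 x'=1.3535 y'=-6.4179

F_att = 1·(g−p) = 1·(-12,12) = (-12.0000,12.0000)
o1: d²=20 ≤ ρ²=56; F_rep = 13·(4,2)/20² = (0.1300,0.0650)
o2: d²=5 ≤ ρ²=56; F_rep = 13·(-2,-1)/5² = (-1.0400,-0.5200)
o3: d²=26 ≤ ρ²=56; F_rep = 13·(-1,5)/26² = (-0.0192,0.0962)
F = F_att + ΣF_rep = (-12.9292,11.6412)
p' = p + 1/20·F = (1.3535,-6.4179)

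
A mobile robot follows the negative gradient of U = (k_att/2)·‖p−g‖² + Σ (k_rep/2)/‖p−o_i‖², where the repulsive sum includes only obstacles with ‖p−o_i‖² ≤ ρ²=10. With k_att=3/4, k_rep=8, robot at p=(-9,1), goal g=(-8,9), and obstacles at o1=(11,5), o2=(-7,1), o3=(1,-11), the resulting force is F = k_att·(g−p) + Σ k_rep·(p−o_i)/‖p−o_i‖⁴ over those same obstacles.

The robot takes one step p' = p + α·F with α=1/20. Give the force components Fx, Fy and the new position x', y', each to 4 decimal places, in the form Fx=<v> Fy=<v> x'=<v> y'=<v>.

Fx=-0.2500 Fy=6.0000 x'=-9.0125 y'=1.3000

F_att = 3/4·(g−p) = 3/4·(1,8) = (0.7500,6.0000)
o1: d²=416 > ρ²=10 → inactive
o2: d²=4 ≤ ρ²=10; F_rep = 8·(-2,0)/4² = (-1.0000,0.0000)
o3: d²=244 > ρ²=10 → inactive
F = F_att + ΣF_rep = (-0.2500,6.0000)
p' = p + 1/20·F = (-9.0125,1.3000)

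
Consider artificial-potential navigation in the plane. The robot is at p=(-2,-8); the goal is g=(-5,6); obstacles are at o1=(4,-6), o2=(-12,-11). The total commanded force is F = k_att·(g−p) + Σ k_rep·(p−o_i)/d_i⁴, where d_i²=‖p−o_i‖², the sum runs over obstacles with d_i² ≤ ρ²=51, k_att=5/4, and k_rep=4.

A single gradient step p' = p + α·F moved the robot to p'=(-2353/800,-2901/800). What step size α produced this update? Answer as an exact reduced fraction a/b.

F_att = 5/4·(g−p) = 5/4·(-3,14) = (-3.7500,17.5000)
o1: d²=40 ≤ ρ²=51; F_rep = 4·(-6,-2)/40² = (-0.0150,-0.0050)
o2: d²=109 > ρ²=51 → inactive
F = F_att + ΣF_rep = (-3.7650,17.4950)
Δp = p'−p = (-0.9413,4.3738); α = Δx/Fx = (-753/800) / (-753/200) = 1/4
check: Δy/Fy = (3499/800) / (3499/200) = 1/4 ✓

α = 1/4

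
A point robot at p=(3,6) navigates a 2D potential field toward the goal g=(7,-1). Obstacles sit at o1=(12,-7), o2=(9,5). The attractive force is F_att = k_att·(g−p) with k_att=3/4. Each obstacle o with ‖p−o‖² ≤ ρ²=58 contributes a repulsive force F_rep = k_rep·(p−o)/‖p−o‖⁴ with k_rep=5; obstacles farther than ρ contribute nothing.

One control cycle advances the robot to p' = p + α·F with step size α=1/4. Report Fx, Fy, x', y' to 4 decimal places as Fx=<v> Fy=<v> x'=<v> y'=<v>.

Fx=2.9781 Fy=-5.2463 x'=3.7445 y'=4.6884

F_att = 3/4·(g−p) = 3/4·(4,-7) = (3.0000,-5.2500)
o1: d²=250 > ρ²=58 → inactive
o2: d²=37 ≤ ρ²=58; F_rep = 5·(-6,1)/37² = (-0.0219,0.0037)
F = F_att + ΣF_rep = (2.9781,-5.2463)
p' = p + 1/4·F = (3.7445,4.6884)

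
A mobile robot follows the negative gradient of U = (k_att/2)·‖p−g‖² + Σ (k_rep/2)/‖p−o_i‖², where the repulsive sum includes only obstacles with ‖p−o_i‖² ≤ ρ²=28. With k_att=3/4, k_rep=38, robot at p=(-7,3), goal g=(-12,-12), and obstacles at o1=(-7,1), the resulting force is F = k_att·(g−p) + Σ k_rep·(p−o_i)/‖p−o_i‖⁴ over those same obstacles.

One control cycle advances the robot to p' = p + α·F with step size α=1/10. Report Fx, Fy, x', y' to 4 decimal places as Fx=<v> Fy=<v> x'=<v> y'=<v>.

F_att = 3/4·(g−p) = 3/4·(-5,-15) = (-3.7500,-11.2500)
o1: d²=4 ≤ ρ²=28; F_rep = 38·(0,2)/4² = (0.0000,4.7500)
F = F_att + ΣF_rep = (-3.7500,-6.5000)
p' = p + 1/10·F = (-7.3750,2.3500)

Fx=-3.7500 Fy=-6.5000 x'=-7.3750 y'=2.3500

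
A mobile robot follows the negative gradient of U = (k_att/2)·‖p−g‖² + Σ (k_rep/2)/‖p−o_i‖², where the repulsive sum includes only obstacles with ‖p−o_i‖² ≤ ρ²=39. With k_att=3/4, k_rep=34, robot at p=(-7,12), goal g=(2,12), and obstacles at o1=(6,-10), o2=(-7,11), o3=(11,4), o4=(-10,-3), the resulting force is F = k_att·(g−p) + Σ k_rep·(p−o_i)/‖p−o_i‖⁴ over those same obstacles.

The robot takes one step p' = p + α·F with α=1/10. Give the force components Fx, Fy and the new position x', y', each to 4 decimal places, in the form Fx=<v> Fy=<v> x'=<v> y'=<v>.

F_att = 3/4·(g−p) = 3/4·(9,0) = (6.7500,0.0000)
o1: d²=653 > ρ²=39 → inactive
o2: d²=1 ≤ ρ²=39; F_rep = 34·(0,1)/1² = (0.0000,34.0000)
o3: d²=388 > ρ²=39 → inactive
o4: d²=234 > ρ²=39 → inactive
F = F_att + ΣF_rep = (6.7500,34.0000)
p' = p + 1/10·F = (-6.3250,15.4000)

Fx=6.7500 Fy=34.0000 x'=-6.3250 y'=15.4000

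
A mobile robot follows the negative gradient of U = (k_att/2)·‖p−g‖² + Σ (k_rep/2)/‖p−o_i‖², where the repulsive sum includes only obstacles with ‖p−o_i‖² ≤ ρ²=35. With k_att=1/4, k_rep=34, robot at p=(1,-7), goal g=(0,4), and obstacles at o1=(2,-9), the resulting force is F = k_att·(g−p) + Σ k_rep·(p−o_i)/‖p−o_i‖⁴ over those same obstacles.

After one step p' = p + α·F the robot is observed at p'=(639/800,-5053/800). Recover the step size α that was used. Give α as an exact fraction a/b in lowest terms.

α = 1/8

F_att = 1/4·(g−p) = 1/4·(-1,11) = (-0.2500,2.7500)
o1: d²=5 ≤ ρ²=35; F_rep = 34·(-1,2)/5² = (-1.3600,2.7200)
F = F_att + ΣF_rep = (-1.6100,5.4700)
Δp = p'−p = (-0.2013,0.6837); α = Δx/Fx = (-161/800) / (-161/100) = 1/8
check: Δy/Fy = (547/800) / (547/100) = 1/8 ✓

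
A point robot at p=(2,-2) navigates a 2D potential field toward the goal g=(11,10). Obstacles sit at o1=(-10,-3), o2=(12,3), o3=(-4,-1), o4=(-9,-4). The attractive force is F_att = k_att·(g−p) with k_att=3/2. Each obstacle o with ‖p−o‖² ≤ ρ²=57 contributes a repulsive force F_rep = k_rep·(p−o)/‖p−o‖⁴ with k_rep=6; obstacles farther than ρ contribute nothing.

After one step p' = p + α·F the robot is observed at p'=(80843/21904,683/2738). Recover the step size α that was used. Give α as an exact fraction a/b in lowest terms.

F_att = 3/2·(g−p) = 3/2·(9,12) = (13.5000,18.0000)
o1: d²=145 > ρ²=57 → inactive
o2: d²=125 > ρ²=57 → inactive
o3: d²=37 ≤ ρ²=57; F_rep = 6·(6,-1)/37² = (0.0263,-0.0044)
o4: d²=125 > ρ²=57 → inactive
F = F_att + ΣF_rep = (13.5263,17.9956)
Δp = p'−p = (1.6908,2.2495); α = Δx/Fx = (37035/21904) / (37035/2738) = 1/8
check: Δy/Fy = (6159/2738) / (24636/1369) = 1/8 ✓

α = 1/8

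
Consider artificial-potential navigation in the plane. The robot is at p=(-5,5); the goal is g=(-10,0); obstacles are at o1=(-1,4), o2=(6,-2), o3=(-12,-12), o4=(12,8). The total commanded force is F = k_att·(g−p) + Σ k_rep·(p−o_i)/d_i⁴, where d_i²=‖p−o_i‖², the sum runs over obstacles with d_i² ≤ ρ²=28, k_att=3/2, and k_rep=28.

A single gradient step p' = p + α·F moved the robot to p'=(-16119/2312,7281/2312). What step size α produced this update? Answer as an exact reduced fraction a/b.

F_att = 3/2·(g−p) = 3/2·(-5,-5) = (-7.5000,-7.5000)
o1: d²=17 ≤ ρ²=28; F_rep = 28·(-4,1)/17² = (-0.3875,0.0969)
o2: d²=170 > ρ²=28 → inactive
o3: d²=338 > ρ²=28 → inactive
o4: d²=298 > ρ²=28 → inactive
F = F_att + ΣF_rep = (-7.8875,-7.4031)
Δp = p'−p = (-1.9719,-1.8508); α = Δx/Fx = (-4559/2312) / (-4559/578) = 1/4
check: Δy/Fy = (-4279/2312) / (-4279/578) = 1/4 ✓

α = 1/4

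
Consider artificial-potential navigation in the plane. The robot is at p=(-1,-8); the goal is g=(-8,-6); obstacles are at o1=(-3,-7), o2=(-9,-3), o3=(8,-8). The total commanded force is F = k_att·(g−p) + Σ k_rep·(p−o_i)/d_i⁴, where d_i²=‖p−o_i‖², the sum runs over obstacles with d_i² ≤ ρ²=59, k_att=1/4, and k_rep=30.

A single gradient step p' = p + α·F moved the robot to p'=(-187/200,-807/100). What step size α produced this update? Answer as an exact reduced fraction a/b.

α = 1/10

F_att = 1/4·(g−p) = 1/4·(-7,2) = (-1.7500,0.5000)
o1: d²=5 ≤ ρ²=59; F_rep = 30·(2,-1)/5² = (2.4000,-1.2000)
o2: d²=89 > ρ²=59 → inactive
o3: d²=81 > ρ²=59 → inactive
F = F_att + ΣF_rep = (0.6500,-0.7000)
Δp = p'−p = (0.0650,-0.0700); α = Δx/Fx = (13/200) / (13/20) = 1/10
check: Δy/Fy = (-7/100) / (-7/10) = 1/10 ✓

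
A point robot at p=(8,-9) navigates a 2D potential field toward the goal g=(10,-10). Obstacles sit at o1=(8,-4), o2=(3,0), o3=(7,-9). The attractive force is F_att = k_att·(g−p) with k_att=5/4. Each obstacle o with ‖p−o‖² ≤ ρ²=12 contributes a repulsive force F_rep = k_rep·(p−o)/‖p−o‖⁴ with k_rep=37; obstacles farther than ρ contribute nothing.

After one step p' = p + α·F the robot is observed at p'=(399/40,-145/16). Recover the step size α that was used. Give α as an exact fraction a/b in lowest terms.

α = 1/20

F_att = 5/4·(g−p) = 5/4·(2,-1) = (2.5000,-1.2500)
o1: d²=25 > ρ²=12 → inactive
o2: d²=106 > ρ²=12 → inactive
o3: d²=1 ≤ ρ²=12; F_rep = 37·(1,0)/1² = (37.0000,0.0000)
F = F_att + ΣF_rep = (39.5000,-1.2500)
Δp = p'−p = (1.9750,-0.0625); α = Δx/Fx = (79/40) / (79/2) = 1/20
check: Δy/Fy = (-1/16) / (-5/4) = 1/20 ✓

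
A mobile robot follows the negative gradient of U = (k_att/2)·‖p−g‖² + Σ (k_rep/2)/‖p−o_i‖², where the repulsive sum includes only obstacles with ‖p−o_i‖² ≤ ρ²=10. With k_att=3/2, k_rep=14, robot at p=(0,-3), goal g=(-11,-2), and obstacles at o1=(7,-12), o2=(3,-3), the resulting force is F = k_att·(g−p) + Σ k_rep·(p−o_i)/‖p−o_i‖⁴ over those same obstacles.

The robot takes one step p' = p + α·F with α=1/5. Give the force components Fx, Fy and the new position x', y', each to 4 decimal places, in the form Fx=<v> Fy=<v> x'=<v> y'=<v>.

F_att = 3/2·(g−p) = 3/2·(-11,1) = (-16.5000,1.5000)
o1: d²=130 > ρ²=10 → inactive
o2: d²=9 ≤ ρ²=10; F_rep = 14·(-3,0)/9² = (-0.5185,0.0000)
F = F_att + ΣF_rep = (-17.0185,1.5000)
p' = p + 1/5·F = (-3.4037,-2.7000)

Fx=-17.0185 Fy=1.5000 x'=-3.4037 y'=-2.7000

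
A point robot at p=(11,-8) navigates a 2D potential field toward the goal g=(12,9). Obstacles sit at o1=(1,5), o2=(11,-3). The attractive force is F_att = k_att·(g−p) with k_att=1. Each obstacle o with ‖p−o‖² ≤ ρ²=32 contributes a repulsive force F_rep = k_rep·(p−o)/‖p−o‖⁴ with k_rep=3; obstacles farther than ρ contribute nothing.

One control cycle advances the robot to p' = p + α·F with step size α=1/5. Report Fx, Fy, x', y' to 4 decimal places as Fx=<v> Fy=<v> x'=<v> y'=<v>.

Fx=1.0000 Fy=16.9760 x'=11.2000 y'=-4.6048

F_att = 1·(g−p) = 1·(1,17) = (1.0000,17.0000)
o1: d²=269 > ρ²=32 → inactive
o2: d²=25 ≤ ρ²=32; F_rep = 3·(0,-5)/25² = (0.0000,-0.0240)
F = F_att + ΣF_rep = (1.0000,16.9760)
p' = p + 1/5·F = (11.2000,-4.6048)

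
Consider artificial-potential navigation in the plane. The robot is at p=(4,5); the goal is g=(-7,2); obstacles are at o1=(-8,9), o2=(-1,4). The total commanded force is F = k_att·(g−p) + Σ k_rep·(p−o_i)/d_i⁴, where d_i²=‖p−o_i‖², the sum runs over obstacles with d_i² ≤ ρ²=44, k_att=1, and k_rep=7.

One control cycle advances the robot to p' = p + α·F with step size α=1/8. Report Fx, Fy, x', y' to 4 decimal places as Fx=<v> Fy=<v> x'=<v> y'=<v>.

Fx=-10.9482 Fy=-2.9896 x'=2.6315 y'=4.6263

F_att = 1·(g−p) = 1·(-11,-3) = (-11.0000,-3.0000)
o1: d²=160 > ρ²=44 → inactive
o2: d²=26 ≤ ρ²=44; F_rep = 7·(5,1)/26² = (0.0518,0.0104)
F = F_att + ΣF_rep = (-10.9482,-2.9896)
p' = p + 1/8·F = (2.6315,4.6263)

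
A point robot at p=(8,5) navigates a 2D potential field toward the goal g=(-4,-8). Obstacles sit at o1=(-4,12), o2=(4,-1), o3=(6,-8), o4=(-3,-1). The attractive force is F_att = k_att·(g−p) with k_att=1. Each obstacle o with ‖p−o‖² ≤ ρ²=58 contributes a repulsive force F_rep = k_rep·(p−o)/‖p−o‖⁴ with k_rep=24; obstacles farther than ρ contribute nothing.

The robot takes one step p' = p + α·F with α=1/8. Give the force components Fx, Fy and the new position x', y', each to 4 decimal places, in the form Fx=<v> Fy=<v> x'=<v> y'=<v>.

F_att = 1·(g−p) = 1·(-12,-13) = (-12.0000,-13.0000)
o1: d²=193 > ρ²=58 → inactive
o2: d²=52 ≤ ρ²=58; F_rep = 24·(4,6)/52² = (0.0355,0.0533)
o3: d²=173 > ρ²=58 → inactive
o4: d²=157 > ρ²=58 → inactive
F = F_att + ΣF_rep = (-11.9645,-12.9467)
p' = p + 1/8·F = (6.5044,3.3817)

Fx=-11.9645 Fy=-12.9467 x'=6.5044 y'=3.3817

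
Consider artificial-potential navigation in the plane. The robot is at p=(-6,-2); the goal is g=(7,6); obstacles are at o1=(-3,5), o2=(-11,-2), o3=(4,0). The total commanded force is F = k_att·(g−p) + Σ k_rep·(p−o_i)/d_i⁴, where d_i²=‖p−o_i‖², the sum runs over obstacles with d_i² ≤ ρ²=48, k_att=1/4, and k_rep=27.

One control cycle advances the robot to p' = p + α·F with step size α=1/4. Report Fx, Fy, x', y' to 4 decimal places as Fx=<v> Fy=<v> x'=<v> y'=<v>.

F_att = 1/4·(g−p) = 1/4·(13,8) = (3.2500,2.0000)
o1: d²=58 > ρ²=48 → inactive
o2: d²=25 ≤ ρ²=48; F_rep = 27·(5,0)/25² = (0.2160,0.0000)
o3: d²=104 > ρ²=48 → inactive
F = F_att + ΣF_rep = (3.4660,2.0000)
p' = p + 1/4·F = (-5.1335,-1.5000)

Fx=3.4660 Fy=2.0000 x'=-5.1335 y'=-1.5000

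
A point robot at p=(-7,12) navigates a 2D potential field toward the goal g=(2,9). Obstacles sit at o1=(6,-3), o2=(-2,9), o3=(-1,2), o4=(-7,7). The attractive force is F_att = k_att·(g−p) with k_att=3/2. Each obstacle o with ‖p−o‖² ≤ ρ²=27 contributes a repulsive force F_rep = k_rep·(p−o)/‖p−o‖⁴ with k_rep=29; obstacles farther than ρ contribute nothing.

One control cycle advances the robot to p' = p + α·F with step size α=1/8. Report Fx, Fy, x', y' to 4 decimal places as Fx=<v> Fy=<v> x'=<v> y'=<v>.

F_att = 3/2·(g−p) = 3/2·(9,-3) = (13.5000,-4.5000)
o1: d²=394 > ρ²=27 → inactive
o2: d²=34 > ρ²=27 → inactive
o3: d²=136 > ρ²=27 → inactive
o4: d²=25 ≤ ρ²=27; F_rep = 29·(0,5)/25² = (0.0000,0.2320)
F = F_att + ΣF_rep = (13.5000,-4.2680)
p' = p + 1/8·F = (-5.3125,11.4665)

Fx=13.5000 Fy=-4.2680 x'=-5.3125 y'=11.4665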